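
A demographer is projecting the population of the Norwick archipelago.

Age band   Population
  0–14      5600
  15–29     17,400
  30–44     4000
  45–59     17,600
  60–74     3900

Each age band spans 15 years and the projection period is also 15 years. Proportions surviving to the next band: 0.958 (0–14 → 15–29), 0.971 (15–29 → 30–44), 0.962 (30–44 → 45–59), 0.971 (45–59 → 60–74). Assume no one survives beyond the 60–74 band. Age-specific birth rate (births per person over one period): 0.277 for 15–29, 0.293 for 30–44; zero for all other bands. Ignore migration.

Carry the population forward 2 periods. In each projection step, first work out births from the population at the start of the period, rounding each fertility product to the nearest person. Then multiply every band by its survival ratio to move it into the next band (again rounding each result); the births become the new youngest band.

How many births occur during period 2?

After projecting period 1:
Births: 17400 × 0.277 = 4820 ; 4000 × 0.293 = 1172 — total 5992
15–29: 5600 × 0.958 = 5365
30–44: 17400 × 0.971 = 16895
45–59: 4000 × 0.962 = 3848
60–74: 17600 × 0.971 = 17090
End of period: [5992, 5365, 16895, 3848, 17090]
After projecting period 2:
Births: 5365 × 0.277 = 1486 ; 16895 × 0.293 = 4950 — total 6436
15–29: 5992 × 0.958 = 5740
30–44: 5365 × 0.971 = 5209
45–59: 16895 × 0.962 = 16253
60–74: 3848 × 0.971 = 3736
End of period: [6436, 5740, 5209, 16253, 3736]

6436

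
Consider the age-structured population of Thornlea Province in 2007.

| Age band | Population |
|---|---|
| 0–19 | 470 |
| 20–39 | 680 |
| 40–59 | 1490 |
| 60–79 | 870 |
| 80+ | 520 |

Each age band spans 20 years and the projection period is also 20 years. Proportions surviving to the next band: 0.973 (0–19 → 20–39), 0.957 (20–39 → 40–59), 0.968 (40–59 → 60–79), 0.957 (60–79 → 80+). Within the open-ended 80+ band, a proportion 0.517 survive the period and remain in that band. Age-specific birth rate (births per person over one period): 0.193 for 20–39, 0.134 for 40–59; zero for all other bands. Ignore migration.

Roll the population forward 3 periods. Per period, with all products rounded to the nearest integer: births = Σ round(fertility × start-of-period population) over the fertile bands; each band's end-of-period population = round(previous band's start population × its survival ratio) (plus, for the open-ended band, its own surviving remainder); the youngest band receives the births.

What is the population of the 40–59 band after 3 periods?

Call the groups 1 to 5, youngest first.
After projecting period 1:
Births: 680 × 0.193 = 131  |  1490 × 0.134 = 200 → 331
Group 2: 470 × 0.973 = 457
Group 3: 680 × 0.957 = 651
Group 4: 1490 × 0.968 = 1442
Group 5: 870 × 0.957 + 520 × 0.517 = 833 + 269 = 1102
→ [331, 457, 651, 1442, 1102]
After projecting period 2:
Births: 457 × 0.193 = 88  |  651 × 0.134 = 87 → 175
Group 2: 331 × 0.973 = 322
Group 3: 457 × 0.957 = 437
Group 4: 651 × 0.968 = 630
Group 5: 1442 × 0.957 + 1102 × 0.517 = 1380 + 570 = 1950
→ [175, 322, 437, 630, 1950]
After projecting period 3:
Births: 322 × 0.193 = 62  |  437 × 0.134 = 59 → 121
Group 2: 175 × 0.973 = 170
Group 3: 322 × 0.957 = 308
Group 4: 437 × 0.968 = 423
Group 5: 630 × 0.957 + 1950 × 0.517 = 603 + 1008 = 1611
→ [121, 170, 308, 423, 1611]

308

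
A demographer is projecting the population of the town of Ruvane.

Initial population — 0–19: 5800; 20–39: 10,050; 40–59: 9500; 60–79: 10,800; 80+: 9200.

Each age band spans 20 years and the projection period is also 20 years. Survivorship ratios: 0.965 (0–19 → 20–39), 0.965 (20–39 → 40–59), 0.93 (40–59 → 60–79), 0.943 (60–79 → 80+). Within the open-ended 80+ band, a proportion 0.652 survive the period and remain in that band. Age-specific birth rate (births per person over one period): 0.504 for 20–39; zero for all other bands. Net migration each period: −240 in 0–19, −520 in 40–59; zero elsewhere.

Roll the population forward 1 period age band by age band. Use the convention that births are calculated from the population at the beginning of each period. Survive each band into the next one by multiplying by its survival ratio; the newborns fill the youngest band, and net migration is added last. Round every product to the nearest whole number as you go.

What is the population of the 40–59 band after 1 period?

9178

Call the groups 1 to 5, youngest first.
After projecting period 1:
Births: 10050 * 0.504 = 5065
Group 2: 5800 * 0.965 = 5597
Group 3: 10050 * 0.965 = 9698
Group 4: 9500 * 0.93 = 8835
Group 5: 10800 * 0.943 + 9200 * 0.652 = 10184 + 5998 = 16182
Net migration: Group 1 − 240 → 4825; Group 3 − 520 → 9178
Giving 4825 / 5597 / 9178 / 8835 / 16182.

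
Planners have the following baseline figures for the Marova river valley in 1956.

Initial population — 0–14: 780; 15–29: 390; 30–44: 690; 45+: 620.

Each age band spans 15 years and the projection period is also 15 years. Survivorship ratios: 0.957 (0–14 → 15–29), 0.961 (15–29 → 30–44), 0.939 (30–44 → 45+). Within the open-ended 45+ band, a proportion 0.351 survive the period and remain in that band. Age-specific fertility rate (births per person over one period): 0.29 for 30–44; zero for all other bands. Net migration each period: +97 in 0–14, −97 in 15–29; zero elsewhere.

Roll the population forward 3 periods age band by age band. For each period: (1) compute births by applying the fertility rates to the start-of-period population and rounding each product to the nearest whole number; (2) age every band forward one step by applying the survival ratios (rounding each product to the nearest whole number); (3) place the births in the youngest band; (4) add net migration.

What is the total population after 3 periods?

Let band 1 be 0–14 through band 4 = 45+.
— Period 1 —
Births: 690 × 0.29 = 200
Band 2: 780 × 0.957 = 746
Band 3: 390 × 0.961 = 375
Band 4: 690 × 0.939 + 620 × 0.351 = 648 + 218 = 866
Net migration: Band 1 + 97 → 297; Band 2 − 97 → 649
→ [297, 649, 375, 866]
— Period 2 —
Births: 375 × 0.29 = 109
Band 2: 297 × 0.957 = 284
Band 3: 649 × 0.961 = 624
Band 4: 375 × 0.939 + 866 × 0.351 = 352 + 304 = 656
Net migration: Band 1 + 97 → 206; Band 2 − 97 → 187
→ [206, 187, 624, 656]
— Period 3 —
Births: 624 × 0.29 = 181
Band 2: 206 × 0.957 = 197
Band 3: 187 × 0.961 = 180
Band 4: 624 × 0.939 + 656 × 0.351 = 586 + 230 = 816
Net migration: Band 1 + 97 → 278; Band 2 − 97 → 100
→ [278, 100, 180, 816]
Total after period 3: 278 + 100 + 180 + 816 = 1374

1374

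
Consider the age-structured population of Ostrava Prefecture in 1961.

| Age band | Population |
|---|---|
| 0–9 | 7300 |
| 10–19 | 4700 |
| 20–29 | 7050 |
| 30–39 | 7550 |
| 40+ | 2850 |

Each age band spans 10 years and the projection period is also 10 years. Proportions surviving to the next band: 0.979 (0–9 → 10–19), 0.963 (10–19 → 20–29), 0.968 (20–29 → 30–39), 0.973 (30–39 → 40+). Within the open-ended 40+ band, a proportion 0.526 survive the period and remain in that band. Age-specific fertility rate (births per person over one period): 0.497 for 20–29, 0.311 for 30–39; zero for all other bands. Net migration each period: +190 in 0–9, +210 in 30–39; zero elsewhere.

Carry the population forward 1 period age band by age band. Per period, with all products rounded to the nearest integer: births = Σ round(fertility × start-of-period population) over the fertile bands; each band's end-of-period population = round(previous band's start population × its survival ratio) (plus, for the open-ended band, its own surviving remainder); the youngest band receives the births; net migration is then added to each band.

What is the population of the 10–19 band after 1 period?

7147

Period 1.
Births: 7050 × 0.497 = 3504 ; 7550 × 0.311 = 2348 → total 5852
10–19: 7300 × 0.979 = 7147
20–29: 4700 × 0.963 = 4526
30–39: 7050 × 0.968 = 6824
40+: 7550 × 0.973 + 2850 × 0.526 = 7346 + 1499 = 8845
Net migration: 0–9 + 190 → 6042; 30–39 + 210 → 7034
Population now: 0–9=6042, 10–19=7147, 20–29=4526, 30–39=7034, 40+=8845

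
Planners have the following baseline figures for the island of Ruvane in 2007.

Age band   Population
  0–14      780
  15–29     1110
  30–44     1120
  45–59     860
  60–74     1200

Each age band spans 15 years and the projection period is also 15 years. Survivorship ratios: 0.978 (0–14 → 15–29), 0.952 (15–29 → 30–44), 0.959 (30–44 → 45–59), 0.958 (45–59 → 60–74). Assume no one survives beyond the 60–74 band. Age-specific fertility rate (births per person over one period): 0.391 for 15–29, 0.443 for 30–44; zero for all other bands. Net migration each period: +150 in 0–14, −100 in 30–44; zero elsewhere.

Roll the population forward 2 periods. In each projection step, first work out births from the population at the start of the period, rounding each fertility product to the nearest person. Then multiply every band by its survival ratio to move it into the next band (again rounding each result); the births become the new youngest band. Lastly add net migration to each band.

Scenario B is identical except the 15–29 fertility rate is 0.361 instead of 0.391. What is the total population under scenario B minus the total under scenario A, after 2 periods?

-55

[period 1]
Births: 1110 × 0.391 = 434, 1120 × 0.443 = 496 → 930
15–29: 780 × 0.978 = 763
30–44: 1110 × 0.952 = 1057
45–59: 1120 × 0.959 = 1074
60–74: 860 × 0.958 = 824
Net migration: 0–14 + 150 → 1080; 30–44 − 100 → 957
→ [1080, 763, 957, 1074, 824]
[period 2]
Births: 763 × 0.391 = 298, 957 × 0.443 = 424 → 722
15–29: 1080 × 0.978 = 1056
30–44: 763 × 0.952 = 726
45–59: 957 × 0.959 = 918
60–74: 1074 × 0.958 = 1029
Net migration: 0–14 + 150 → 872; 30–44 − 100 → 626
→ [872, 1056, 626, 918, 1029]
Scenario A total after 2 periods: 4501
Scenario B projection —
[period 1]
Births: 1110 × 0.361 = 401, 1120 × 0.443 = 496 → 897
15–29: 780 × 0.978 = 763
30–44: 1110 × 0.952 = 1057
45–59: 1120 × 0.959 = 1074
60–74: 860 × 0.958 = 824
Net migration: 0–14 + 150 → 1047; 30–44 − 100 → 957
→ [1047, 763, 957, 1074, 824]
[period 2]
Births: 763 × 0.361 = 275, 957 × 0.443 = 424 → 699
15–29: 1047 × 0.978 = 1024
30–44: 763 × 0.952 = 726
45–59: 957 × 0.959 = 918
60–74: 1074 × 0.958 = 1029
Net migration: 0–14 + 150 → 849; 30–44 − 100 → 626
→ [849, 1024, 626, 918, 1029]
Scenario B total after 2 periods: 4446
Difference B − A = 4446 − 4501 = -55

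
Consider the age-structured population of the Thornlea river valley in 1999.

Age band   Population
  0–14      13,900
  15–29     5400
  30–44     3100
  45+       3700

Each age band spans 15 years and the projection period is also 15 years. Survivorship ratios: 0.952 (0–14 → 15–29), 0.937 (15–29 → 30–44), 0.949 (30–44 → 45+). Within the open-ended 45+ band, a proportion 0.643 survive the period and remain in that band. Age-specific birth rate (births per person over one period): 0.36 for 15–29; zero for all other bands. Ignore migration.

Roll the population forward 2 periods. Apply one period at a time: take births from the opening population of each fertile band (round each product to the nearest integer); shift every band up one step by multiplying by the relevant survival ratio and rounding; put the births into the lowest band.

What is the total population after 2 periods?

(Bands numbered youngest = 1 to oldest = 4.)
[period 1]
Births: 5400 × 0.36 = 1944
Band 2: 13900 × 0.952 = 13233
Band 3: 5400 × 0.937 = 5060
Band 4: 3100 × 0.949 + 3700 × 0.643 = 2942 + 2379 = 5321
End of period: [1944, 13233, 5060, 5321]
[period 2]
Births: 13233 × 0.36 = 4764
Band 2: 1944 × 0.952 = 1851
Band 3: 13233 × 0.937 = 12399
Band 4: 5060 × 0.949 + 5321 × 0.643 = 4802 + 3421 = 8223
End of period: [4764, 1851, 12399, 8223]
Total after period 2: 4764 + 1851 + 12399 + 8223 = 27237

27237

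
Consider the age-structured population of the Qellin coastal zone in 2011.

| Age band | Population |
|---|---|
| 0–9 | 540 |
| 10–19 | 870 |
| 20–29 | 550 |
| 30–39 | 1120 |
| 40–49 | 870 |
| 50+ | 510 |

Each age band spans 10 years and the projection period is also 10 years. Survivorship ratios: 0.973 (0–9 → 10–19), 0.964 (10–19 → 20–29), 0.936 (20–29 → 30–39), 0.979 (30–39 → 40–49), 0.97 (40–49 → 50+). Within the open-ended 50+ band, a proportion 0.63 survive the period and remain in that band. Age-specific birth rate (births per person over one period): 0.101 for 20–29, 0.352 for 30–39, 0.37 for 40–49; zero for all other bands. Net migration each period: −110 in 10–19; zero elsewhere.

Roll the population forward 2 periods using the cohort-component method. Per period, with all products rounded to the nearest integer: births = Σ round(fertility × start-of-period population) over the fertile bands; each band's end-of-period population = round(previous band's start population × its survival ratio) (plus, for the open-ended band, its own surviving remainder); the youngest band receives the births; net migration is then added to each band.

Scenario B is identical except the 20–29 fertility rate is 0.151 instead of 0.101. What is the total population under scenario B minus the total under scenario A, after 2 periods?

After projecting period 1:
Births: 550 * 0.101 = 56  |  1120 * 0.352 = 394  |  870 * 0.37 = 322 → 772
10–19: 540 * 0.973 = 525
20–29: 870 * 0.964 = 839
30–39: 550 * 0.936 = 515
40–49: 1120 * 0.979 = 1096
50+: 870 * 0.97 + 510 * 0.63 = 844 + 321 = 1165
Net migration: 10–19 − 110 → 415
Giving 772 / 415 / 839 / 515 / 1096 / 1165.
After projecting period 2:
Births: 839 * 0.101 = 85  |  515 * 0.352 = 181  |  1096 * 0.37 = 406 → 672
10–19: 772 * 0.973 = 751
20–29: 415 * 0.964 = 400
30–39: 839 * 0.936 = 785
40–49: 515 * 0.979 = 504
50+: 1096 * 0.97 + 1165 * 0.63 = 1063 + 734 = 1797
Net migration: 10–19 − 110 → 641
Giving 672 / 641 / 400 / 785 / 504 / 1797.
Scenario A total after 2 periods: 4799
Scenario B projection —
After projecting period 1:
Births: 550 * 0.151 = 83  |  1120 * 0.352 = 394  |  870 * 0.37 = 322 → 799
10–19: 540 * 0.973 = 525
20–29: 870 * 0.964 = 839
30–39: 550 * 0.936 = 515
40–49: 1120 * 0.979 = 1096
50+: 870 * 0.97 + 510 * 0.63 = 844 + 321 = 1165
Net migration: 10–19 − 110 → 415
Giving 799 / 415 / 839 / 515 / 1096 / 1165.
After projecting period 2:
Births: 839 * 0.151 = 127  |  515 * 0.352 = 181  |  1096 * 0.37 = 406 → 714
10–19: 799 * 0.973 = 777
20–29: 415 * 0.964 = 400
30–39: 839 * 0.936 = 785
40–49: 515 * 0.979 = 504
50+: 1096 * 0.97 + 1165 * 0.63 = 1063 + 734 = 1797
Net migration: 10–19 − 110 → 667
Giving 714 / 667 / 400 / 785 / 504 / 1797.
Scenario B total after 2 periods: 4867
Difference B − A = 4867 − 4799 = 68

68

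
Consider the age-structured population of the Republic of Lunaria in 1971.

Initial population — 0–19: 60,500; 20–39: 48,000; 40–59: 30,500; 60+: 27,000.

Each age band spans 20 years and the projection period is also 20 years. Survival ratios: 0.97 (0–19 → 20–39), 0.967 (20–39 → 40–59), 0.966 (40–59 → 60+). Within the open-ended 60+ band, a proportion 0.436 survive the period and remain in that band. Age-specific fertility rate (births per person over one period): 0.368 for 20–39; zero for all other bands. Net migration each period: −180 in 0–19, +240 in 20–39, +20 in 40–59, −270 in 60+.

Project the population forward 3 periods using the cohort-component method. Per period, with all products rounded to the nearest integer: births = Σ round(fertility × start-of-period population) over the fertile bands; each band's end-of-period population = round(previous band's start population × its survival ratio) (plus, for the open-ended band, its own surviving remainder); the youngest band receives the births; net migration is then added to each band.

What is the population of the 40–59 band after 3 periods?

16651

— Period 1 —
Births: 48000 × 0.368 = 17664
20–39: 60500 × 0.97 = 58685
40–59: 48000 × 0.967 = 46416
60+: 30500 × 0.966 + 27000 × 0.436 = 29463 + 11772 = 41235
Net migration: 0–19 − 180 → 17484; 20–39 + 240 → 58925; 40–59 + 20 → 46436; 60+ − 270 → 40965
Population now: 0–19=17484, 20–39=58925, 40–59=46436, 60+=40965
— Period 2 —
Births: 58925 × 0.368 = 21684
20–39: 17484 × 0.97 = 16959
40–59: 58925 × 0.967 = 56980
60+: 46436 × 0.966 + 40965 × 0.436 = 44857 + 17861 = 62718
Net migration: 0–19 − 180 → 21504; 20–39 + 240 → 17199; 40–59 + 20 → 57000; 60+ − 270 → 62448
Population now: 0–19=21504, 20–39=17199, 40–59=57000, 60+=62448
— Period 3 —
Births: 17199 × 0.368 = 6329
20–39: 21504 × 0.97 = 20859
40–59: 17199 × 0.967 = 16631
60+: 57000 × 0.966 + 62448 × 0.436 = 55062 + 27227 = 82289
Net migration: 0–19 − 180 → 6149; 20–39 + 240 → 21099; 40–59 + 20 → 16651; 60+ − 270 → 82019
Population now: 0–19=6149, 20–39=21099, 40–59=16651, 60+=82019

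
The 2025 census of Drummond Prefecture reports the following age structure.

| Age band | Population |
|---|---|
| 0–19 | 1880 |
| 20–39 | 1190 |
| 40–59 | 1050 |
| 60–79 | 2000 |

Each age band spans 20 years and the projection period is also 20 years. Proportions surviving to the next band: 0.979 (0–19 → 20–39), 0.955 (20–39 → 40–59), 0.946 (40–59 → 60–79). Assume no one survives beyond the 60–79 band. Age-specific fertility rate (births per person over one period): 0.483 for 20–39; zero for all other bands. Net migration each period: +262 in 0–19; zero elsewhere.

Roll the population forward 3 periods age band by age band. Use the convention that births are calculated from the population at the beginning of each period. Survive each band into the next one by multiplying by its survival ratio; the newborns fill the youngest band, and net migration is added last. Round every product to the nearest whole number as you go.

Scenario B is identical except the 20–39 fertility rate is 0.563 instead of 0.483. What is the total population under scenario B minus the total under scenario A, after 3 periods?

Period 1.
Births: 1190 * 0.483 = 575
20–39: 1880 * 0.979 = 1841
40–59: 1190 * 0.955 = 1136
60–79: 1050 * 0.946 = 993
Net migration: 0–19 + 262 → 837
Population now: 0–19=837, 20–39=1841, 40–59=1136, 60–79=993
Period 2.
Births: 1841 * 0.483 = 889
20–39: 837 * 0.979 = 819
40–59: 1841 * 0.955 = 1758
60–79: 1136 * 0.946 = 1075
Net migration: 0–19 + 262 → 1151
Population now: 0–19=1151, 20–39=819, 40–59=1758, 60–79=1075
Period 3.
Births: 819 * 0.483 = 396
20–39: 1151 * 0.979 = 1127
40–59: 819 * 0.955 = 782
60–79: 1758 * 0.946 = 1663
Net migration: 0–19 + 262 → 658
Population now: 0–19=658, 20–39=1127, 40–59=782, 60–79=1663
Scenario A total after 3 periods: 4230
Scenario B projection —
Period 1.
Births: 1190 * 0.563 = 670
20–39: 1880 * 0.979 = 1841
40–59: 1190 * 0.955 = 1136
60–79: 1050 * 0.946 = 993
Net migration: 0–19 + 262 → 932
Population now: 0–19=932, 20–39=1841, 40–59=1136, 60–79=993
Period 2.
Births: 1841 * 0.563 = 1036
20–39: 932 * 0.979 = 912
40–59: 1841 * 0.955 = 1758
60–79: 1136 * 0.946 = 1075
Net migration: 0–19 + 262 → 1298
Population now: 0–19=1298, 20–39=912, 40–59=1758, 60–79=1075
Period 3.
Births: 912 * 0.563 = 513
20–39: 1298 * 0.979 = 1271
40–59: 912 * 0.955 = 871
60–79: 1758 * 0.946 = 1663
Net migration: 0–19 + 262 → 775
Population now: 0–19=775, 20–39=1271, 40–59=871, 60–79=1663
Scenario B total after 3 periods: 4580
Difference B − A = 4580 − 4230 = 350

350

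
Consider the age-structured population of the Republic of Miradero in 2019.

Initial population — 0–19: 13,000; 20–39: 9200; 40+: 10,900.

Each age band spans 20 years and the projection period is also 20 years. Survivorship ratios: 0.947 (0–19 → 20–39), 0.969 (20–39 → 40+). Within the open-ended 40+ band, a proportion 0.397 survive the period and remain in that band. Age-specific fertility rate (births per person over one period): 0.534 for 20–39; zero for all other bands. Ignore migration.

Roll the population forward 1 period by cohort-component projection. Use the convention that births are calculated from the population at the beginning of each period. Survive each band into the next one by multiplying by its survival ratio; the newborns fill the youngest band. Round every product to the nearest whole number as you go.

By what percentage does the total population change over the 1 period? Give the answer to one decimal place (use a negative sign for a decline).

-8.0

Call the groups 1 to 3, youngest first.
Period 1.
Births: 9200 × 0.534 = 4913
Group 2: 13000 × 0.947 = 12311
Group 3: 9200 × 0.969 + 10900 × 0.397 = 8915 + 4327 = 13242
Giving 4913 / 12311 / 13242.
Total: 33100 → 30466; change = -2634; percentage change = -8.0%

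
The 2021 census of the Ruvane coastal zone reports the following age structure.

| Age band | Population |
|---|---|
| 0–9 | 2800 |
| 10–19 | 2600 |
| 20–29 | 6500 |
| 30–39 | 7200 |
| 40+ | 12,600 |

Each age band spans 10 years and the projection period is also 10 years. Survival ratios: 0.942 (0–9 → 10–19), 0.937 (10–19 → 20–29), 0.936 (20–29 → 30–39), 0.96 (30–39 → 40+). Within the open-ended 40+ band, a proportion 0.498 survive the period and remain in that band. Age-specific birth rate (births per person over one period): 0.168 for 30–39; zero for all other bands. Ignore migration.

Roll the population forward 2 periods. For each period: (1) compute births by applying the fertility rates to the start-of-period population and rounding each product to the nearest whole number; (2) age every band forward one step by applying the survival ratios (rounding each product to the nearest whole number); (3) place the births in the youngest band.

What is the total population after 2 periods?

19322

Let group 1 be 0–9 through group 5 = 40+.
After projecting period 1:
Births: 7200 * 0.168 = 1210
Group 2: 2800 * 0.942 = 2638
Group 3: 2600 * 0.937 = 2436
Group 4: 6500 * 0.936 = 6084
Group 5: 7200 * 0.96 + 12600 * 0.498 = 6912 + 6275 = 13187
→ [1210, 2638, 2436, 6084, 13187]
After projecting period 2:
Births: 6084 * 0.168 = 1022
Group 2: 1210 * 0.942 = 1140
Group 3: 2638 * 0.937 = 2472
Group 4: 2436 * 0.936 = 2280
Group 5: 6084 * 0.96 + 13187 * 0.498 = 5841 + 6567 = 12408
→ [1022, 1140, 2472, 2280, 12408]
Total after period 2: 1022 + 1140 + 2472 + 2280 + 12408 = 19322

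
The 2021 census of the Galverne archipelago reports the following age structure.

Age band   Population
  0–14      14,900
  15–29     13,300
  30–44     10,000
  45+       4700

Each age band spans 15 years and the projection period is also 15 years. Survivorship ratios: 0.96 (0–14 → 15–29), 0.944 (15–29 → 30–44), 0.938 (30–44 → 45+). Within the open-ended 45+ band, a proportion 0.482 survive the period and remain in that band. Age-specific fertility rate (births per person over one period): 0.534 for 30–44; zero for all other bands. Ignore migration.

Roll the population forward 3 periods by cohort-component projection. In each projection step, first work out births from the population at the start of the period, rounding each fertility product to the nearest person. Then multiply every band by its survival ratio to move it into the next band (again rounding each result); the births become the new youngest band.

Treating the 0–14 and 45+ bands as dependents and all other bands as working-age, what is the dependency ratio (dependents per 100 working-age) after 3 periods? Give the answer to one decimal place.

250.6

Period 1:
Births: 10000 * 0.534 = 5340
15–29: 14900 * 0.96 = 14304
30–44: 13300 * 0.944 = 12555
45+: 10000 * 0.938 + 4700 * 0.482 = 9380 + 2265 = 11645
Giving 5340 / 14304 / 12555 / 11645.
Period 2:
Births: 12555 * 0.534 = 6704
15–29: 5340 * 0.96 = 5126
30–44: 14304 * 0.944 = 13503
45+: 12555 * 0.938 + 11645 * 0.482 = 11777 + 5613 = 17390
Giving 6704 / 5126 / 13503 / 17390.
Period 3:
Births: 13503 * 0.534 = 7211
15–29: 6704 * 0.96 = 6436
30–44: 5126 * 0.944 = 4839
45+: 13503 * 0.938 + 17390 * 0.482 = 12666 + 8382 = 21048
Giving 7211 / 6436 / 4839 / 21048.
Dependents (band 0–14 + band 45+) = 7211 + 21048 = 28259; working-age = 11275; ratio = 28259/11275 × 100 = 250.6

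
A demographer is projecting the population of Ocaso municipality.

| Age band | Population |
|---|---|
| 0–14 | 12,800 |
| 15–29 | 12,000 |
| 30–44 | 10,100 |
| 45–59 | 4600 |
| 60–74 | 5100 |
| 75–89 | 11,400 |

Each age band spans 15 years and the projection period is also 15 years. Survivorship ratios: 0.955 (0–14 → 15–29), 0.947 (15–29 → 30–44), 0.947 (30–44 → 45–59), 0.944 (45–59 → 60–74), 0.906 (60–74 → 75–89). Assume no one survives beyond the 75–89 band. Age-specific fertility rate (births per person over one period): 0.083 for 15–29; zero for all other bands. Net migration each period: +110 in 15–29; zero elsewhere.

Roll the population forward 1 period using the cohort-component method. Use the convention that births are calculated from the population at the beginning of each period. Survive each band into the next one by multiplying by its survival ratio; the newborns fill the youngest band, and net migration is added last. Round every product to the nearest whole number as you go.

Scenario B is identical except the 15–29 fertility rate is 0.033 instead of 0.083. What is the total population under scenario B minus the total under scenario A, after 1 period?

Call the groups 1 to 6, youngest first.
Period 1:
Births: 12000 * 0.083 = 996
Group 2: 12800 * 0.955 = 12224
Group 3: 12000 * 0.947 = 11364
Group 4: 10100 * 0.947 = 9565
Group 5: 4600 * 0.944 = 4342
Group 6: 5100 * 0.906 = 4621
Net migration: Group 2 + 110 → 12334
→ [996, 12334, 11364, 9565, 4342, 4621]
Scenario A total after 1 period: 43222
Scenario B projection —
Period 1:
Births: 12000 * 0.033 = 396
Group 2: 12800 * 0.955 = 12224
Group 3: 12000 * 0.947 = 11364
Group 4: 10100 * 0.947 = 9565
Group 5: 4600 * 0.944 = 4342
Group 6: 5100 * 0.906 = 4621
Net migration: Group 2 + 110 → 12334
→ [396, 12334, 11364, 9565, 4342, 4621]
Scenario B total after 1 period: 42622
Difference B − A = 42622 − 43222 = -600

-600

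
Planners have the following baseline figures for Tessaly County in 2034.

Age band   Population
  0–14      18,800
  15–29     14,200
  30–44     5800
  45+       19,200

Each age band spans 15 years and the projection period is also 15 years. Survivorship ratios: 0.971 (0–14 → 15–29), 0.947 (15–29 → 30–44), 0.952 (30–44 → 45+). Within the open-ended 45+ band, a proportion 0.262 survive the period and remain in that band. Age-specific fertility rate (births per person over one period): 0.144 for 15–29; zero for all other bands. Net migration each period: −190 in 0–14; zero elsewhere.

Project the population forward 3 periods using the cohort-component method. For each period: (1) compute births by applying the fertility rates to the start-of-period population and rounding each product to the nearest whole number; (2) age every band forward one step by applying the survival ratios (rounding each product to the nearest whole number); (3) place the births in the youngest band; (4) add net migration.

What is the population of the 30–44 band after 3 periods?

Numbering the groups 1..4 from youngest to oldest:
After projecting period 1:
Births: 14200 * 0.144 = 2045
Group 2: 18800 * 0.971 = 18255
Group 3: 14200 * 0.947 = 13447
Group 4: 5800 * 0.952 + 19200 * 0.262 = 5522 + 5030 = 10552
Net migration: Group 1 − 190 → 1855
End of period: [1855, 18255, 13447, 10552]
After projecting period 2:
Births: 18255 * 0.144 = 2629
Group 2: 1855 * 0.971 = 1801
Group 3: 18255 * 0.947 = 17287
Group 4: 13447 * 0.952 + 10552 * 0.262 = 12802 + 2765 = 15567
Net migration: Group 1 − 190 → 2439
End of period: [2439, 1801, 17287, 15567]
After projecting period 3:
Births: 1801 * 0.144 = 259
Group 2: 2439 * 0.971 = 2368
Group 3: 1801 * 0.947 = 1706
Group 4: 17287 * 0.952 + 15567 * 0.262 = 16457 + 4079 = 20536
Net migration: Group 1 − 190 → 69
End of period: [69, 2368, 1706, 20536]

1706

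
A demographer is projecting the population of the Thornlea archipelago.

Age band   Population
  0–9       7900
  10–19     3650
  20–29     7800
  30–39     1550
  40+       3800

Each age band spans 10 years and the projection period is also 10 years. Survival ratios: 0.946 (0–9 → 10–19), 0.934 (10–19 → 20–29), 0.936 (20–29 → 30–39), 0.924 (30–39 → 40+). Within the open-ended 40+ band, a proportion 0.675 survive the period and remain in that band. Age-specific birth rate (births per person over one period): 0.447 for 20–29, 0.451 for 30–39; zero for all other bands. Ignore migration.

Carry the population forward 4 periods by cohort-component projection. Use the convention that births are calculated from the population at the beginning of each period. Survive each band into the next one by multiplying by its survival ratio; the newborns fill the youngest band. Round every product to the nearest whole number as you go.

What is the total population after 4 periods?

Let group 1 be 0–9 through group 5 = 40+.
After projecting period 1:
Births: 7800 × 0.447 = 3487  |  1550 × 0.451 = 699 → total 4186
Group 2: 7900 × 0.946 = 7473
Group 3: 3650 × 0.934 = 3409
Group 4: 7800 × 0.936 = 7301
Group 5: 1550 × 0.924 + 3800 × 0.675 = 1432 + 2565 = 3997
End of period: [4186, 7473, 3409, 7301, 3997]
After projecting period 2:
Births: 3409 × 0.447 = 1524  |  7301 × 0.451 = 3293 → total 4817
Group 2: 4186 × 0.946 = 3960
Group 3: 7473 × 0.934 = 6980
Group 4: 3409 × 0.936 = 3191
Group 5: 7301 × 0.924 + 3997 × 0.675 = 6746 + 2698 = 9444
End of period: [4817, 3960, 6980, 3191, 9444]
After projecting period 3:
Births: 6980 × 0.447 = 3120  |  3191 × 0.451 = 1439 → total 4559
Group 2: 4817 × 0.946 = 4557
Group 3: 3960 × 0.934 = 3699
Group 4: 6980 × 0.936 = 6533
Group 5: 3191 × 0.924 + 9444 × 0.675 = 2948 + 6375 = 9323
End of period: [4559, 4557, 3699, 6533, 9323]
After projecting period 4:
Births: 3699 × 0.447 = 1653  |  6533 × 0.451 = 2946 → total 4599
Group 2: 4559 × 0.946 = 4313
Group 3: 4557 × 0.934 = 4256
Group 4: 3699 × 0.936 = 3462
Group 5: 6533 × 0.924 + 9323 × 0.675 = 6036 + 6293 = 12329
End of period: [4599, 4313, 4256, 3462, 12329]
Total after period 4: 4599 + 4313 + 4256 + 3462 + 12329 = 28959

28959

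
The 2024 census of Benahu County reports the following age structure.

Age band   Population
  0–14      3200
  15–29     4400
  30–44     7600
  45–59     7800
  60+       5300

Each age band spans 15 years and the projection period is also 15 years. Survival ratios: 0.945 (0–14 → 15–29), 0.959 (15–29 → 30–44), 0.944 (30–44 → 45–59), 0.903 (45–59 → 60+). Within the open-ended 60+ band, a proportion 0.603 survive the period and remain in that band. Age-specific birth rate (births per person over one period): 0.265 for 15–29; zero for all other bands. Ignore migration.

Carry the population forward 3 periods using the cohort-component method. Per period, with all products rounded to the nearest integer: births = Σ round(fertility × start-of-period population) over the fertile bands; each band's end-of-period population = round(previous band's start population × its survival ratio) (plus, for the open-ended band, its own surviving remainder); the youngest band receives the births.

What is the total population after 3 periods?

16071

Period 1:
Births: 4400 * 0.265 = 1166
15–29: 3200 * 0.945 = 3024
30–44: 4400 * 0.959 = 4220
45–59: 7600 * 0.944 = 7174
60+: 7800 * 0.903 + 5300 * 0.603 = 7043 + 3196 = 10239
Population now: 0–14=1166, 15–29=3024, 30–44=4220, 45–59=7174, 60+=10239
Period 2:
Births: 3024 * 0.265 = 801
15–29: 1166 * 0.945 = 1102
30–44: 3024 * 0.959 = 2900
45–59: 4220 * 0.944 = 3984
60+: 7174 * 0.903 + 10239 * 0.603 = 6478 + 6174 = 12652
Population now: 0–14=801, 15–29=1102, 30–44=2900, 45–59=3984, 60+=12652
Period 3:
Births: 1102 * 0.265 = 292
15–29: 801 * 0.945 = 757
30–44: 1102 * 0.959 = 1057
45–59: 2900 * 0.944 = 2738
60+: 3984 * 0.903 + 12652 * 0.603 = 3598 + 7629 = 11227
Population now: 0–14=292, 15–29=757, 30–44=1057, 45–59=2738, 60+=11227
Total after period 3: 292 + 757 + 1057 + 2738 + 11227 = 16071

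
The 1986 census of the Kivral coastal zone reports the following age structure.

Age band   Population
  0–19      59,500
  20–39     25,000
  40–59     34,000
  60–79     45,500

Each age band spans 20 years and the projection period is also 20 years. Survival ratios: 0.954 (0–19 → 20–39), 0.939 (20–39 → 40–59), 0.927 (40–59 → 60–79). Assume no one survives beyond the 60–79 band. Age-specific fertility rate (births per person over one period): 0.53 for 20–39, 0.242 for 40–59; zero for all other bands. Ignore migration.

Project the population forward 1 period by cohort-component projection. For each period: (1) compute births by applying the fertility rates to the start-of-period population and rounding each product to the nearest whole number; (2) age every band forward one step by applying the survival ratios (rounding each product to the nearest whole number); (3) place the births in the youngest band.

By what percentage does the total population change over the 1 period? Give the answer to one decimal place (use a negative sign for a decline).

-18.8

[period 1]
Births: 25000 * 0.53 = 13250, 34000 * 0.242 = 8228 → 21478
20–39: 59500 * 0.954 = 56763
40–59: 25000 * 0.939 = 23475
60–79: 34000 * 0.927 = 31518
→ [21478, 56763, 23475, 31518]
Total: 164000 → 133234; change = -30766; percentage change = -18.8%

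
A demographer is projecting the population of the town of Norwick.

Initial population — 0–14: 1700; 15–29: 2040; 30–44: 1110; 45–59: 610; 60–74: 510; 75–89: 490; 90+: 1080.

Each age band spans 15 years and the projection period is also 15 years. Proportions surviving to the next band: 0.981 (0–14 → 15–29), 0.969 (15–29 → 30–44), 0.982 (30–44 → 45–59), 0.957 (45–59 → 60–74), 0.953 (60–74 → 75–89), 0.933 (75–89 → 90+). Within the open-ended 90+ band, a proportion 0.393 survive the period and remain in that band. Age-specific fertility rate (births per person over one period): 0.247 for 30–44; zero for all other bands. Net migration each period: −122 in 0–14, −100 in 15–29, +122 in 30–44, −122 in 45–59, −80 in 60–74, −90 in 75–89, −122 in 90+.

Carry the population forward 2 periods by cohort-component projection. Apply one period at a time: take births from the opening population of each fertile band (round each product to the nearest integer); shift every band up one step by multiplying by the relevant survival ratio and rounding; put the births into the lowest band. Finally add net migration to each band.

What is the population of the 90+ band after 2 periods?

545

[period 1]
Births: 1110 × 0.247 = 274
15–29: 1700 × 0.981 = 1668
30–44: 2040 × 0.969 = 1977
45–59: 1110 × 0.982 = 1090
60–74: 610 × 0.957 = 584
75–89: 510 × 0.953 = 486
90+: 490 × 0.933 + 1080 × 0.393 = 457 + 424 = 881
Net migration: 0–14 − 122 → 152; 15–29 − 100 → 1568; 30–44 + 122 → 2099; 45–59 − 122 → 968; 60–74 − 80 → 504; 75–89 − 90 → 396; 90+ − 122 → 759
End of period: [152, 1568, 2099, 968, 504, 396, 759]
[period 2]
Births: 2099 × 0.247 = 518
15–29: 152 × 0.981 = 149
30–44: 1568 × 0.969 = 1519
45–59: 2099 × 0.982 = 2061
60–74: 968 × 0.957 = 926
75–89: 504 × 0.953 = 480
90+: 396 × 0.933 + 759 × 0.393 = 369 + 298 = 667
Net migration: 0–14 − 122 → 396; 15–29 − 100 → 49; 30–44 + 122 → 1641; 45–59 − 122 → 1939; 60–74 − 80 → 846; 75–89 − 90 → 390; 90+ − 122 → 545
End of period: [396, 49, 1641, 1939, 846, 390, 545]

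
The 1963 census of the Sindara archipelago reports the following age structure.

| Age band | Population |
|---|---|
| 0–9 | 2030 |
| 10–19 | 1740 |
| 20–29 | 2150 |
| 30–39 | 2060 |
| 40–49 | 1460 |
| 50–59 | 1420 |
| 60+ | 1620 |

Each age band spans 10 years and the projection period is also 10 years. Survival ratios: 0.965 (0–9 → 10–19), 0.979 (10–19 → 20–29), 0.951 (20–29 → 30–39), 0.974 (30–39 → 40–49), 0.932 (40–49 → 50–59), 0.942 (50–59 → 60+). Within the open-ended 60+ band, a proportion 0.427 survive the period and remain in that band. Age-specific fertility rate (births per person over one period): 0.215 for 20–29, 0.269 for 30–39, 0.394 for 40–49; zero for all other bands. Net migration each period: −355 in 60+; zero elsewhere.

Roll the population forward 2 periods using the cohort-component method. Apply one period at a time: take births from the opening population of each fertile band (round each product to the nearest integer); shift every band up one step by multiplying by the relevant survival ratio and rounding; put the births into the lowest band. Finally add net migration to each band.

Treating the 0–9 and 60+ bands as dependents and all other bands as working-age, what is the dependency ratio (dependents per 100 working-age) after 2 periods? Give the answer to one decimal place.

(Groups numbered youngest = 1 to oldest = 7.)
Period 1:
Births: 2150 × 0.215 = 462  |  2060 × 0.269 = 554  |  1460 × 0.394 = 575 ⇒ total 1591
Group 2: 2030 × 0.965 = 1959
Group 3: 1740 × 0.979 = 1703
Group 4: 2150 × 0.951 = 2045
Group 5: 2060 × 0.974 = 2006
Group 6: 1460 × 0.932 = 1361
Group 7: 1420 × 0.942 + 1620 × 0.427 = 1338 + 692 = 2030
Net migration: Group 7 − 355 → 1675
End of period: [1591, 1959, 1703, 2045, 2006, 1361, 1675]
Period 2:
Births: 1703 × 0.215 = 366  |  2045 × 0.269 = 550  |  2006 × 0.394 = 790 ⇒ total 1706
Group 2: 1591 × 0.965 = 1535
Group 3: 1959 × 0.979 = 1918
Group 4: 1703 × 0.951 = 1620
Group 5: 2045 × 0.974 = 1992
Group 6: 2006 × 0.932 = 1870
Group 7: 1361 × 0.942 + 1675 × 0.427 = 1282 + 715 = 1997
Net migration: Group 7 − 355 → 1642
End of period: [1706, 1535, 1918, 1620, 1992, 1870, 1642]
Dependents (band 0–9 + band 60+) = 1706 + 1642 = 3348; working-age = 8935; ratio = 3348/8935 × 100 = 37.5

37.5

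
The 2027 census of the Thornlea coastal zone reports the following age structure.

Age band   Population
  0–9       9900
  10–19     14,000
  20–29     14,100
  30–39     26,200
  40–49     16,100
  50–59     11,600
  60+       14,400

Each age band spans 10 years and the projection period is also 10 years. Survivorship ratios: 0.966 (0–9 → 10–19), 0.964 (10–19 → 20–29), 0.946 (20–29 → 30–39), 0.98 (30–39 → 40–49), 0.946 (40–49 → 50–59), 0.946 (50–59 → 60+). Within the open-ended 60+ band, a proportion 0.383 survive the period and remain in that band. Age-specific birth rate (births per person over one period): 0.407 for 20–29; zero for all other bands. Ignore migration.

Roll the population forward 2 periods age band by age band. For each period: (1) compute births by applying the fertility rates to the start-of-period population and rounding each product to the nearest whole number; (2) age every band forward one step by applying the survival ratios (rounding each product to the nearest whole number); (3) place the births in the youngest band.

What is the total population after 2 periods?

— Period 1 —
Births: 14100 * 0.407 = 5739
10–19: 9900 * 0.966 = 9563
20–29: 14000 * 0.964 = 13496
30–39: 14100 * 0.946 = 13339
40–49: 26200 * 0.98 = 25676
50–59: 16100 * 0.946 = 15231
60+: 11600 * 0.946 + 14400 * 0.383 = 10974 + 5515 = 16489
End of period: [5739, 9563, 13496, 13339, 25676, 15231, 16489]
— Period 2 —
Births: 13496 * 0.407 = 5493
10–19: 5739 * 0.966 = 5544
20–29: 9563 * 0.964 = 9219
30–39: 13496 * 0.946 = 12767
40–49: 13339 * 0.98 = 13072
50–59: 25676 * 0.946 = 24289
60+: 15231 * 0.946 + 16489 * 0.383 = 14409 + 6315 = 20724
End of period: [5493, 5544, 9219, 12767, 13072, 24289, 20724]
Total after period 2: 5493 + 5544 + 9219 + 12767 + 13072 + 24289 + 20724 = 91108

91108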